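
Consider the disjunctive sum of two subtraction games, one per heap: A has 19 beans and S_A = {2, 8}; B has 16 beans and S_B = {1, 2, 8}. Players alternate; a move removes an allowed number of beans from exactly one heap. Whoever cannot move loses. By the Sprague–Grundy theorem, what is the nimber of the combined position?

3

Heap A, S = {2, 8}:
G(0) = 0
G(1) = mex{} = 0
G(2) = mex{0} = 1
G(3) = mex{0} = 1
G(4) = mex{1} = 0
G(5) = mex{1} = 0
G(6) = mex{0} = 1
G(7) = mex{0} = 1
G(8) = mex{1,0} = 2
G(9) = mex{1,0} = 2
G(10) = mex{2,1} = 0
G(11) = mex{2,1} = 0
G(12) = mex{0,0} = 1
G(13) = mex{0,0} = 1
G(14) = mex{1,1} = 0
G(15) = mex{1,1} = 0
G(16) = mex{0,2} = 1
G(17) = mex{0,2} = 1
G(18) = mex{1,0} = 2
G(19) = mex{1,0} = 2
G_A(19) = 2.
Heap B, S = {1, 2, 8}:
G(0) = 0
G(1) = mex{0} = 1
G(2) = mex{1,0} = 2
G(3) = mex{2,1} = 0
G(4) = mex{0,2} = 1
G(5) = mex{1,0} = 2
G(6) = mex{2,1} = 0
G(7) = mex{0,2} = 1
G(8) = mex{1,0,0} = 2
G(9) = mex{2,1,1} = 0
G(10) = mex{0,2,2} = 1
G(11) = mex{1,0,0} = 2
G(12) = mex{2,1,1} = 0
G(13) = mex{0,2,2} = 1
G(14) = mex{1,0,0} = 2
G(15) = mex{2,1,1} = 0
G(16) = mex{0,2,2} = 1
G_B(16) = 1.
Combined Grundy value = 2 ⊕ 1 = 3.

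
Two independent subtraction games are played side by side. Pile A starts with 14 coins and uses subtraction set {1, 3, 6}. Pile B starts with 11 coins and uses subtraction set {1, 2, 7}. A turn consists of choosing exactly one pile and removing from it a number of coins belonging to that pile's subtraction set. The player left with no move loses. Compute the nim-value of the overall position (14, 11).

3

Pile A, S = {1, 3, 6}:
n :  0  1  2  3  4  5  6  7  8  9 10 11 12 13 14
G :  0  1  0  1  0  1  2  3  2  0  1  0  1  0  1
G_A(14) = 1.
Pile B, S = {1, 2, 7}:
n :  0  1  2  3  4  5  6  7  8  9 10 11
G :  0  1  2  0  1  2  0  1  2  0  1  2
G_B(11) = 2.
Combined Grundy value = 1 ⊕ 2 = 3.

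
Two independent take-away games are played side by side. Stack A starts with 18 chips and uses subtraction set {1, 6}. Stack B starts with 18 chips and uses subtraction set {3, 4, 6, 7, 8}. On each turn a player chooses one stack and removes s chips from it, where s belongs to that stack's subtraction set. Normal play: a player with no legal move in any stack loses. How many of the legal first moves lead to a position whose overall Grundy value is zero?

2

Stack A, S = {1, 6}:
n :  0  1  2  3  4  5  6  7  8  9 10 11 12 13 14 15 16 17 18
G :  0  1  0  1  0  1  2  0  1  0  1  0  1  2  0  1  0  1  0
G_A(18) = 0.
Stack B, S = {3, 4, 6, 7, 8}:
n :  0  1  2  3  4  5  6  7  8  9 10 11 12 13 14 15 16 17 18
G :  0  0  0  1  1  1  2  2  2  3  3  0  0  0  1  1  1  2  2
G_B(18) = 2.
Combined Grundy value = 0 ⊕ 2 = 2.
A winning move leaves total XOR = 0, i.e. changes one component's Grundy value g to g ⊕ X where X is the current total.
Stack A: need g' = 0⊕2 = 2. Options: 18−1→G=1, 18−6→G=1. Hits: 0.
Stack B: need g' = 2⊕2 = 0. Options: 18−3→G=1, 18−4→G=1, 18−6→G=0, 18−7→G=0, 18−8→G=3. Hits: 2.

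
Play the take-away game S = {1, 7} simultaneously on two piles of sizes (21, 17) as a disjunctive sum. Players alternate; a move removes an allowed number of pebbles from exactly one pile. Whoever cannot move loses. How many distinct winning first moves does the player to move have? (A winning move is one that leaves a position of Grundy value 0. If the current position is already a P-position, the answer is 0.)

All piles use S = {1, 7}:
n :  0  1  2  3  4  5  6  7  8  9 10 11 12 13 14 15 16 17 18 19 20 21
G :  0  1  0  1  0  1  0  1  0  1  0  1  0  1  0  1  0  1  0  1  0  1
Pile A: G(21) = 1.
Pile B: G(17) = 1.
Combined Grundy value = 1 ⊕ 1 = 0.
A winning move leaves total XOR = 0, i.e. changes one component's Grundy value g to g ⊕ X where X is the current total.
Pile A: target g' = 1⊕0 = 1, but every legal move changes the Grundy value (mex property), so 0 moves.
Pile B: target g' = 1⊕0 = 1, but every legal move changes the Grundy value (mex property), so 0 moves.

0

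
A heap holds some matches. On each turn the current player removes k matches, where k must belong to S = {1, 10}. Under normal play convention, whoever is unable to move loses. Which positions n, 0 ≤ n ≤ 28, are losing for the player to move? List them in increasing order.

G(0) = 0
G(1) = mex{0} = 1
G(2) = mex{1} = 0
G(3) = mex{0} = 1
G(4) = mex{1} = 0
G(5) = mex{0} = 1
G(6) = mex{1} = 0
G(7) = mex{0} = 1
G(8) = mex{1} = 0
G(9) = mex{0} = 1
G(10) = mex{1,0} = 2
G(11) = mex{2,1} = 0
G(12) = mex{0,0} = 1
G(13) = mex{1,1} = 0
G(14) = mex{0,0} = 1
G(15) = mex{1,1} = 0
G(16) = mex{0,0} = 1
G(17) = mex{1,1} = 0
G(18) = mex{0,0} = 1
G(19) = mex{1,1} = 0
G(20) = mex{0,2} = 1
G(21) = mex{1,0} = 2
G(22) = mex{2,1} = 0
G(23) = mex{0,0} = 1
G(24) = mex{1,1} = 0
G(25) = mex{0,0} = 1
G(26) = mex{1,1} = 0
G(27) = mex{0,0} = 1
G(28) = mex{1,1} = 0
P-positions are exactly the n with G(n) = 0.

0, 2, 4, 6, 8, 11, 13, 15, 17, 19, 22, 24, 26, 28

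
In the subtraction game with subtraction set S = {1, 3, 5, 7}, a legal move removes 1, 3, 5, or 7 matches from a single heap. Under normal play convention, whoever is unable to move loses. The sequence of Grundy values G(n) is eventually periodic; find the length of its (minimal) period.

n :  0  1  2  3  4  5  6  7  8  9 10 11 12 13 14
G :  0  1  0  1  0  1  0  1  0  1  0  1  0  1  0
G(n+2) = G(n) holds for n = 0,…,6 (a full window of length max(S) = 7), so the sequence is purely periodic with period 2.

2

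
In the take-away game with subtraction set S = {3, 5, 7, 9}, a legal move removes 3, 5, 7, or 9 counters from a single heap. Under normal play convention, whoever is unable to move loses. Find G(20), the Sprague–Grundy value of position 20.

G(0) = 0
G(1) = mex{} = 0
G(2) = mex{} = 0
G(3) = mex{0} = 1
G(4) = mex{0} = 1
G(5) = mex{0,0} = 1
G(6) = mex{1,0} = 2
G(7) = mex{1,0,0} = 2
G(8) = mex{1,1,0} = 2
G(9) = mex{2,1,0,0} = 3
G(10) = mex{2,1,1,0} = 3
G(11) = mex{2,2,1,0} = 3
G(12) = mex{3,2,1,1} = 0
G(13) = mex{3,2,2,1} = 0
G(14) = mex{3,3,2,1} = 0
G(15) = mex{0,3,2,2} = 1
G(16) = mex{0,3,3,2} = 1
G(17) = mex{0,0,3,2} = 1
G(18) = mex{1,0,3,3} = 2
G(19) = mex{1,0,0,3} = 2
G(20) = mex{1,1,0,3} = 2

2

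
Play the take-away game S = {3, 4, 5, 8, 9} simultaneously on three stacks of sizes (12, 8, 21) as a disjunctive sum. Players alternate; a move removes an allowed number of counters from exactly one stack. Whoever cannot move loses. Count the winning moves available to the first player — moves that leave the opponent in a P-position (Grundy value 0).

All stacks use S = {3, 4, 5, 8, 9}:
n :  0  1  2  3  4  5  6  7  8  9 10 11 12 13 14 15 16 17 18 19 20 21
G :  0  0  0  1  1  1  2  2  2  3  3  3  0  0  0  1  1  1  2  2  2  3
Stack A: G(12) = 0.
Stack B: G(8) = 2.
Stack C: G(21) = 3.
Combined Grundy value = 0 ⊕ 2 ⊕ 3 = 1.
A winning move leaves total XOR = 0, i.e. changes one component's Grundy value g to g ⊕ X where X is the current total.
Stack A: need g' = 0⊕1 = 1. Options: 12−3→G=3, 12−4→G=2, 12−5→G=2, 12−8→G=1, 12−9→G=1. Hits: 2.
Stack B: need g' = 2⊕1 = 3. Options: 8−3→G=1, 8−4→G=1, 8−5→G=1, 8−8→G=0. Hits: 0.
Stack C: need g' = 3⊕1 = 2. Options: 21−3→G=2, 21−4→G=1, 21−5→G=1, 21−8→G=0, 21−9→G=0. Hits: 1.

3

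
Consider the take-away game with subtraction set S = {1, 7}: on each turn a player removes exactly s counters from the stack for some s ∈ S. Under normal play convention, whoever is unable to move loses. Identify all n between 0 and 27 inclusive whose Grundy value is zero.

G(0) = 0
G(1) = mex{0} = 1
G(2) = mex{1} = 0
G(3) = mex{0} = 1
G(4) = mex{1} = 0
G(5) = mex{0} = 1
G(6) = mex{1} = 0
G(7) = mex{0,0} = 1
G(8) = mex{1,1} = 0
G(9) = mex{0,0} = 1
G(10) = mex{1,1} = 0
G(11) = mex{0,0} = 1
G(12) = mex{1,1} = 0
G(13) = mex{0,0} = 1
G(14) = mex{1,1} = 0
G(15) = mex{0,0} = 1
G(16) = mex{1,1} = 0
G(17) = mex{0,0} = 1
G(18) = mex{1,1} = 0
G(19) = mex{0,0} = 1
G(20) = mex{1,1} = 0
G(21) = mex{0,0} = 1
G(22) = mex{1,1} = 0
G(23) = mex{0,0} = 1
G(24) = mex{1,1} = 0
G(25) = mex{0,0} = 1
G(26) = mex{1,1} = 0
G(27) = mex{0,0} = 1
P-positions are exactly the n with G(n) = 0.

0, 2, 4, 6, 8, 10, 12, 14, 16, 18, 20, 22, 24, 26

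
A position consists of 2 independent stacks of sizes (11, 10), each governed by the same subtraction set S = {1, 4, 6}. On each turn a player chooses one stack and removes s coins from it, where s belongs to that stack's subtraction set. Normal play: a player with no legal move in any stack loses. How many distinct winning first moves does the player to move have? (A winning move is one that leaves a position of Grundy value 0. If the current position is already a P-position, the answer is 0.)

4

All stacks use S = {1, 4, 6}:
G(0) = 0
G(1) = mex{0} = 1
G(2) = mex{1} = 0
G(3) = mex{0} = 1
G(4) = mex{1,0} = 2
G(5) = mex{2,1} = 0
G(6) = mex{0,0,0} = 1
G(7) = mex{1,1,1} = 0
G(8) = mex{0,2,0} = 1
G(9) = mex{1,0,1} = 2
G(10) = mex{2,1,2} = 0
G(11) = mex{0,0,0} = 1
Stack A: G(11) = 1.
Stack B: G(10) = 0.
Combined Grundy value = 1 ⊕ 0 = 1.
A winning move leaves total XOR = 0, i.e. changes one component's Grundy value g to g ⊕ X where X is the current total.
Stack A: need g' = 1⊕1 = 0. Options: 11−1→G=0, 11−4→G=0, 11−6→G=0. Hits: 3.
Stack B: need g' = 0⊕1 = 1. Options: 10−1→G=2, 10−4→G=1, 10−6→G=2. Hits: 1.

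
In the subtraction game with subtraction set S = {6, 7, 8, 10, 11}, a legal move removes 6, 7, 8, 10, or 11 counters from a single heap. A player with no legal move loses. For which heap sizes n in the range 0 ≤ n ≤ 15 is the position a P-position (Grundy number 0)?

n :  0  1  2  3  4  5  6  7  8  9 10 11 12 13 14 15
G :  0  0  0  0  0  0  1  1  1  1  1  1  2  2  2  2
P-positions are exactly the n with G(n) = 0.

0, 1, 2, 3, 4, 5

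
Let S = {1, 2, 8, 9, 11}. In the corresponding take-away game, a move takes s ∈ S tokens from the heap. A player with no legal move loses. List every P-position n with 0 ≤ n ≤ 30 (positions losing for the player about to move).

0, 3, 6, 10, 13, 16, 20, 23, 26, 30

G(0) = 0
G(1) = mex{0} = 1
G(2) = mex{1,0} = 2
G(3) = mex{2,1} = 0
G(4) = mex{0,2} = 1
G(5) = mex{1,0} = 2
G(6) = mex{2,1} = 0
G(7) = mex{0,2} = 1
G(8) = mex{1,0,0} = 2
G(9) = mex{2,1,1,0} = 3
G(10) = mex{3,2,2,1} = 0
G(11) = mex{0,3,0,2,0} = 1
G(12) = mex{1,0,1,0,1} = 2
G(13) = mex{2,1,2,1,2} = 0
G(14) = mex{0,2,0,2,0} = 1
G(15) = mex{1,0,1,0,1} = 2
G(16) = mex{2,1,2,1,2} = 0
G(17) = mex{0,2,3,2,0} = 1
G(18) = mex{1,0,0,3,1} = 2
G(19) = mex{2,1,1,0,2} = 3
G(20) = mex{3,2,2,1,3} = 0
G(21) = mex{0,3,0,2,0} = 1
G(22) = mex{1,0,1,0,1} = 2
G(23) = mex{2,1,2,1,2} = 0
G(24) = mex{0,2,0,2,0} = 1
G(25) = mex{1,0,1,0,1} = 2
G(26) = mex{2,1,2,1,2} = 0
G(27) = mex{0,2,3,2,0} = 1
G(28) = mex{1,0,0,3,1} = 2
G(29) = mex{2,1,1,0,2} = 3
G(30) = mex{3,2,2,1,3} = 0
P-positions are exactly the n with G(n) = 0.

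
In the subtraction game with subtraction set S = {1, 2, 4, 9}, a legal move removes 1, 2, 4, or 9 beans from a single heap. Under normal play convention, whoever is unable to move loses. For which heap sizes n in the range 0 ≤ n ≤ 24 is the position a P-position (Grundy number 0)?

G(0) = 0
G(1) = mex{0} = 1
G(2) = mex{1,0} = 2
G(3) = mex{2,1} = 0
G(4) = mex{0,2,0} = 1
G(5) = mex{1,0,1} = 2
G(6) = mex{2,1,2} = 0
G(7) = mex{0,2,0} = 1
G(8) = mex{1,0,1} = 2
G(9) = mex{2,1,2,0} = 3
G(10) = mex{3,2,0,1} = 4
G(11) = mex{4,3,1,2} = 0
G(12) = mex{0,4,2,0} = 1
G(13) = mex{1,0,3,1} = 2
G(14) = mex{2,1,4,2} = 0
G(15) = mex{0,2,0,0} = 1
G(16) = mex{1,0,1,1} = 2
G(17) = mex{2,1,2,2} = 0
G(18) = mex{0,2,0,3} = 1
G(19) = mex{1,0,1,4} = 2
G(20) = mex{2,1,2,0} = 3
G(21) = mex{3,2,0,1} = 4
G(22) = mex{4,3,1,2} = 0
G(23) = mex{0,4,2,0} = 1
G(24) = mex{1,0,3,1} = 2
P-positions are exactly the n with G(n) = 0.

0, 3, 6, 11, 14, 17, 22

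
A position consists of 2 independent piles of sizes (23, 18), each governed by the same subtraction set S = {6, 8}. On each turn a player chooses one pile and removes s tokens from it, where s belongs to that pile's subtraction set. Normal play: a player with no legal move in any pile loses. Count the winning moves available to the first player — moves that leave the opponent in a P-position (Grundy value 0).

3

All piles use S = {6, 8}:
n :  0  1  2  3  4  5  6  7  8  9 10 11 12 13 14 15 16 17 18 19 20 21 22 23
G :  0  0  0  0  0  0  1  1  1  1  1  1  2  2  0  0  0  0  0  0  1  1  1  1
Pile A: G(23) = 1.
Pile B: G(18) = 0.
Combined Grundy value = 1 ⊕ 0 = 1.
A winning move leaves total XOR = 0, i.e. changes one component's Grundy value g to g ⊕ X where X is the current total.
Pile A: need g' = 1⊕1 = 0. Options: 23−6→G=0, 23−8→G=0. Hits: 2.
Pile B: need g' = 0⊕1 = 1. Options: 18−6→G=2, 18−8→G=1. Hits: 1.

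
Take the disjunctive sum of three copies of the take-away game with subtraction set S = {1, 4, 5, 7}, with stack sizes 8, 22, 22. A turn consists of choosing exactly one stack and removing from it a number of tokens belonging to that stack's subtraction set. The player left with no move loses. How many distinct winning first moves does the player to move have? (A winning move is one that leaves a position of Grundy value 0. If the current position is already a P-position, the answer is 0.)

All stacks use S = {1, 4, 5, 7}:
n :  0  1  2  3  4  5  6  7  8  9 10 11 12 13 14 15 16 17 18 19 20 21 22
G :  0  1  0  1  2  3  2  3  0  1  0  1  2  3  2  3  0  1  0  1  2  3  2
Stack A: G(8) = 0.
Stack B: G(22) = 2.
Stack C: G(22) = 2.
Combined Grundy value = 0 ⊕ 2 ⊕ 2 = 0.
A winning move leaves total XOR = 0, i.e. changes one component's Grundy value g to g ⊕ X where X is the current total.
Stack A: target g' = 0⊕0 = 0, but every legal move changes the Grundy value (mex property), so 0 moves.
Stack B: target g' = 2⊕0 = 2, but every legal move changes the Grundy value (mex property), so 0 moves.
Stack C: target g' = 2⊕0 = 2, but every legal move changes the Grundy value (mex property), so 0 moves.

0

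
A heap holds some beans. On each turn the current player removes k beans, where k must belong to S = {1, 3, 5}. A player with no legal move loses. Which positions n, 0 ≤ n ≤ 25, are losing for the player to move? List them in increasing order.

n :  0  1  2  3  4  5  6  7  8  9 10 11 12 13 14 15 16 17 18 19 20 21 22 23 24 25
G :  0  1  0  1  0  1  0  1  0  1  0  1  0  1  0  1  0  1  0  1  0  1  0  1  0  1
P-positions are exactly the n with G(n) = 0.

0, 2, 4, 6, 8, 10, 12, 14, 16, 18, 20, 22, 24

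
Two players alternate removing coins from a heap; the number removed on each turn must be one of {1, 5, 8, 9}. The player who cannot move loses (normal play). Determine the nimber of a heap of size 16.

G(0) = 0
G(1) = mex{0} = 1
G(2) = mex{1} = 0
G(3) = mex{0} = 1
G(4) = mex{1} = 0
G(5) = mex{0,0} = 1
G(6) = mex{1,1} = 0
G(7) = mex{0,0} = 1
G(8) = mex{1,1,0} = 2
G(9) = mex{2,0,1,0} = 3
G(10) = mex{3,1,0,1} = 2
G(11) = mex{2,0,1,0} = 3
G(12) = mex{3,1,0,1} = 2
G(13) = mex{2,2,1,0} = 3
G(14) = mex{3,3,0,1} = 2
G(15) = mex{2,2,1,0} = 3
G(16) = mex{3,3,2,1} = 0

0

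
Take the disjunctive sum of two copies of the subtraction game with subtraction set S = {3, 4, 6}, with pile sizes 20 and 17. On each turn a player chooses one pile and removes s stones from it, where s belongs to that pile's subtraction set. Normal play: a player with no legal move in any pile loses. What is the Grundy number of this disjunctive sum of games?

All piles use S = {3, 4, 6}:
G(0) = 0
G(1) = mex{} = 0
G(2) = mex{} = 0
G(3) = mex{0} = 1
G(4) = mex{0,0} = 1
G(5) = mex{0,0} = 1
G(6) = mex{1,0,0} = 2
G(7) = mex{1,1,0} = 2
G(8) = mex{1,1,0} = 2
G(9) = mex{2,1,1} = 0
G(10) = mex{2,2,1} = 0
G(11) = mex{2,2,1} = 0
G(12) = mex{0,2,2} = 1
G(13) = mex{0,0,2} = 1
G(14) = mex{0,0,2} = 1
G(15) = mex{1,0,0} = 2
G(16) = mex{1,1,0} = 2
G(17) = mex{1,1,0} = 2
G(18) = mex{2,1,1} = 0
G(19) = mex{2,2,1} = 0
G(20) = mex{2,2,1} = 0
Pile A: G(20) = 0.
Pile B: G(17) = 2.
Combined Grundy value = 0 ⊕ 2 = 2.

2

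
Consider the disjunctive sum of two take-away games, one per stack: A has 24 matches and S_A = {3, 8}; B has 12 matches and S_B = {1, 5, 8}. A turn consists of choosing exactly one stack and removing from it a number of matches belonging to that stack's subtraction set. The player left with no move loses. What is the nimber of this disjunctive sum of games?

Stack A, S = {3, 8}:
G(0) = 0
G(1) = mex{} = 0
G(2) = mex{} = 0
G(3) = mex{0} = 1
G(4) = mex{0} = 1
G(5) = mex{0} = 1
G(6) = mex{1} = 0
G(7) = mex{1} = 0
G(8) = mex{1,0} = 2
G(9) = mex{0,0} = 1
G(10) = mex{0,0} = 1
G(11) = mex{2,1} = 0
G(12) = mex{1,1} = 0
G(13) = mex{1,1} = 0
G(14) = mex{0,0} = 1
G(15) = mex{0,0} = 1
G(16) = mex{0,2} = 1
G(17) = mex{1,1} = 0
G(18) = mex{1,1} = 0
G(19) = mex{1,0} = 2
G(20) = mex{0,0} = 1
G(21) = mex{0,0} = 1
G(22) = mex{2,1} = 0
G(23) = mex{1,1} = 0
G(24) = mex{1,1} = 0
G_A(24) = 0.
Stack B, S = {1, 5, 8}:
G(0) = 0
G(1) = mex{0} = 1
G(2) = mex{1} = 0
G(3) = mex{0} = 1
G(4) = mex{1} = 0
G(5) = mex{0,0} = 1
G(6) = mex{1,1} = 0
G(7) = mex{0,0} = 1
G(8) = mex{1,1,0} = 2
G(9) = mex{2,0,1} = 3
G(10) = mex{3,1,0} = 2
G(11) = mex{2,0,1} = 3
G(12) = mex{3,1,0} = 2
G_B(12) = 2.
Combined Grundy value = 0 ⊕ 2 = 2.

2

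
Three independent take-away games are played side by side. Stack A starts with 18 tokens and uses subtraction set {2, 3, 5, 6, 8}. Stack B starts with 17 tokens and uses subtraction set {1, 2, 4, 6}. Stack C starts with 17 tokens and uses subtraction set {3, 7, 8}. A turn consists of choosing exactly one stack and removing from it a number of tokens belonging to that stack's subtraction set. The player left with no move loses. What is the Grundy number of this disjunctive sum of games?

Stack A, S = {2, 3, 5, 6, 8}:
n :  0  1  2  3  4  5  6  7  8  9 10 11 12 13 14 15 16 17 18
G :  0  0  1  1  2  2  3  3  4  4  0  0  1  1  2  2  3  3  4
G_A(18) = 4.
Stack B, S = {1, 2, 4, 6}:
G(0) = 0
G(1) = mex{0} = 1
G(2) = mex{1,0} = 2
G(3) = mex{2,1} = 0
G(4) = mex{0,2,0} = 1
G(5) = mex{1,0,1} = 2
G(6) = mex{2,1,2,0} = 3
G(7) = mex{3,2,0,1} = 4
G(8) = mex{4,3,1,2} = 0
G(9) = mex{0,4,2,0} = 1
G(10) = mex{1,0,3,1} = 2
G(11) = mex{2,1,4,2} = 0
G(12) = mex{0,2,0,3} = 1
G(13) = mex{1,0,1,4} = 2
G(14) = mex{2,1,2,0} = 3
G(15) = mex{3,2,0,1} = 4
G(16) = mex{4,3,1,2} = 0
G(17) = mex{0,4,2,0} = 1
G_B(17) = 1.
Stack C, S = {3, 7, 8}:
n :  0  1  2  3  4  5  6  7  8  9 10 11 12 13 14 15 16 17
G :  0  0  0  1  1  1  0  2  2  1  3  0  0  2  1  1  0  0
G_C(17) = 0.
Combined Grundy value = 4 ⊕ 1 ⊕ 0 = 5.

5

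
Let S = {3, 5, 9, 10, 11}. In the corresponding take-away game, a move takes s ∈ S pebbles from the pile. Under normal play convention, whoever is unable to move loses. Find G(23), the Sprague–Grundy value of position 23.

G(0) = 0
G(1) = mex{} = 0
G(2) = mex{} = 0
G(3) = mex{0} = 1
G(4) = mex{0} = 1
G(5) = mex{0,0} = 1
G(6) = mex{1,0} = 2
G(7) = mex{1,0} = 2
G(8) = mex{1,1} = 0
G(9) = mex{2,1,0} = 3
G(10) = mex{2,1,0,0} = 3
G(11) = mex{0,2,0,0,0} = 1
G(12) = mex{3,2,1,0,0} = 4
G(13) = mex{3,0,1,1,0} = 2
G(14) = mex{1,3,1,1,1} = 0
G(15) = mex{4,3,2,1,1} = 0
G(16) = mex{2,1,2,2,1} = 0
G(17) = mex{0,4,0,2,2} = 1
G(18) = mex{0,2,3,0,2} = 1
G(19) = mex{0,0,3,3,0} = 1
G(20) = mex{1,0,1,3,3} = 2
G(21) = mex{1,0,4,1,3} = 2
G(22) = mex{1,1,2,4,1} = 0
G(23) = mex{2,1,0,2,4} = 3

3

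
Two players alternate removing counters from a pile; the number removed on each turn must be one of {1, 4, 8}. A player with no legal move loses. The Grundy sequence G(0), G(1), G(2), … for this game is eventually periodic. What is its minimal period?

12

G(0) = 0
G(1) = mex{0} = 1
G(2) = mex{1} = 0
G(3) = mex{0} = 1
G(4) = mex{1,0} = 2
G(5) = mex{2,1} = 0
G(6) = mex{0,0} = 1
G(7) = mex{1,1} = 0
G(8) = mex{0,2,0} = 1
G(9) = mex{1,0,1} = 2
G(10) = mex{2,1,0} = 3
G(11) = mex{3,0,1} = 2
G(12) = mex{2,1,2} = 0
G(13) = mex{0,2,0} = 1
G(14) = mex{1,3,1} = 0
G(15) = mex{0,2,0} = 1
G(16) = mex{1,0,1} = 2
G(17) = mex{2,1,2} = 0
G(18) = mex{0,0,3} = 1
G(19) = mex{1,1,2} = 0
G(20) = mex{0,2,0} = 1
G(21) = mex{1,0,1} = 2
G(22) = mex{2,1,0} = 3
G(23) = mex{3,0,1} = 2
G(24) = mex{2,1,2} = 0
G(25) = mex{0,2,0} = 1
G(n+12) = G(n) holds for n = 0,…,7 (a full window of length max(S) = 8), so the sequence is purely periodic with period 12.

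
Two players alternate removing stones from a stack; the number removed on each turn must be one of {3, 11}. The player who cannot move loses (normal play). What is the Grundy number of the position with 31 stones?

G(0) = 0
G(1) = mex{} = 0
G(2) = mex{} = 0
G(3) = mex{0} = 1
G(4) = mex{0} = 1
G(5) = mex{0} = 1
G(6) = mex{1} = 0
G(7) = mex{1} = 0
G(8) = mex{1} = 0
G(9) = mex{0} = 1
G(10) = mex{0} = 1
G(11) = mex{0,0} = 1
G(12) = mex{1,0} = 2
G(13) = mex{1,0} = 2
G(14) = mex{1,1} = 0
G(15) = mex{2,1} = 0
G(16) = mex{2,1} = 0
G(17) = mex{0,0} = 1
G(18) = mex{0,0} = 1
G(19) = mex{0,0} = 1
G(20) = mex{1,1} = 0
G(21) = mex{1,1} = 0
G(22) = mex{1,1} = 0
G(23) = mex{0,2} = 1
G(24) = mex{0,2} = 1
G(25) = mex{0,0} = 1
G(26) = mex{1,0} = 2
G(27) = mex{1,0} = 2
G(28) = mex{1,1} = 0
G(29) = mex{2,1} = 0
G(30) = mex{2,1} = 0
G(31) = mex{0,0} = 1

1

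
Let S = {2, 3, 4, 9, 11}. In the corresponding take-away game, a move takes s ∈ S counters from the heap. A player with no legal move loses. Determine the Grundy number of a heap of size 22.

G(0) = 0
G(1) = mex{} = 0
G(2) = mex{0} = 1
G(3) = mex{0,0} = 1
G(4) = mex{1,0,0} = 2
G(5) = mex{1,1,0} = 2
G(6) = mex{2,1,1} = 0
G(7) = mex{2,2,1} = 0
G(8) = mex{0,2,2} = 1
G(9) = mex{0,0,2,0} = 1
G(10) = mex{1,0,0,0} = 2
G(11) = mex{1,1,0,1,0} = 2
G(12) = mex{2,1,1,1,0} = 3
G(13) = mex{2,2,1,2,1} = 0
G(14) = mex{3,2,2,2,1} = 0
G(15) = mex{0,3,2,0,2} = 1
G(16) = mex{0,0,3,0,2} = 1
G(17) = mex{1,0,0,1,0} = 2
G(18) = mex{1,1,0,1,0} = 2
G(19) = mex{2,1,1,2,1} = 0
G(20) = mex{2,2,1,2,1} = 0
G(21) = mex{0,2,2,3,2} = 1
G(22) = mex{0,0,2,0,2} = 1

1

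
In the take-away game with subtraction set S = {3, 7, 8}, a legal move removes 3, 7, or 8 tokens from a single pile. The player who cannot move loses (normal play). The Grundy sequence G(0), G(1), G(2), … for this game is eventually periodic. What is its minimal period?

n :  0  1  2  3  4  5  6  7  8  9 10 11 12 13 14 15 16 17 18 19 20 21 22 23 24 25
G :  0  0  0  1  1  1  0  2  2  1  3  0  0  2  1  1  0  0  2  1  1  0  0  2  1  1
From n = 11 onward G(n+5) = G(n); since this holds over max(S) = 8 consecutive positions the period is 5 (pre-period 11).

5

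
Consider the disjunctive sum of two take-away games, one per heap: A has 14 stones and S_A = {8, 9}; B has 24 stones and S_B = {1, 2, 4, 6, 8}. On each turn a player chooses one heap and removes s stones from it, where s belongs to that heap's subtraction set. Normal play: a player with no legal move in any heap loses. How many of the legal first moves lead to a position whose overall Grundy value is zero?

0

Heap A, S = {8, 9}:
G(0) = 0
G(1) = mex{} = 0
G(2) = mex{} = 0
G(3) = mex{} = 0
G(4) = mex{} = 0
G(5) = mex{} = 0
G(6) = mex{} = 0
G(7) = mex{} = 0
G(8) = mex{0} = 1
G(9) = mex{0,0} = 1
G(10) = mex{0,0} = 1
G(11) = mex{0,0} = 1
G(12) = mex{0,0} = 1
G(13) = mex{0,0} = 1
G(14) = mex{0,0} = 1
G_A(14) = 1.
Heap B, S = {1, 2, 4, 6, 8}:
G(0) = 0
G(1) = mex{0} = 1
G(2) = mex{1,0} = 2
G(3) = mex{2,1} = 0
G(4) = mex{0,2,0} = 1
G(5) = mex{1,0,1} = 2
G(6) = mex{2,1,2,0} = 3
G(7) = mex{3,2,0,1} = 4
G(8) = mex{4,3,1,2,0} = 5
G(9) = mex{5,4,2,0,1} = 3
G(10) = mex{3,5,3,1,2} = 0
G(11) = mex{0,3,4,2,0} = 1
G(12) = mex{1,0,5,3,1} = 2
G(13) = mex{2,1,3,4,2} = 0
G(14) = mex{0,2,0,5,3} = 1
G(15) = mex{1,0,1,3,4} = 2
G(16) = mex{2,1,2,0,5} = 3
G(17) = mex{3,2,0,1,3} = 4
G(18) = mex{4,3,1,2,0} = 5
G(19) = mex{5,4,2,0,1} = 3
G(20) = mex{3,5,3,1,2} = 0
G(21) = mex{0,3,4,2,0} = 1
G(22) = mex{1,0,5,3,1} = 2
G(23) = mex{2,1,3,4,2} = 0
G(24) = mex{0,2,0,5,3} = 1
G_B(24) = 1.
Combined Grundy value = 1 ⊕ 1 = 0.
A winning move leaves total XOR = 0, i.e. changes one component's Grundy value g to g ⊕ X where X is the current total.
Heap A: target g' = 1⊕0 = 1, but every legal move changes the Grundy value (mex property), so 0 moves.
Heap B: target g' = 1⊕0 = 1, but every legal move changes the Grundy value (mex property), so 0 moves.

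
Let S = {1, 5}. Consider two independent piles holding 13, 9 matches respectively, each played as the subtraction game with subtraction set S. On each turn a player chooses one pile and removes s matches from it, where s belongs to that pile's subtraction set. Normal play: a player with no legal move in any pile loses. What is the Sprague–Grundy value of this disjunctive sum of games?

0

All piles use S = {1, 5}:
n :  0  1  2  3  4  5  6  7  8  9 10 11 12 13
G :  0  1  0  1  0  1  0  1  0  1  0  1  0  1
Pile A: G(13) = 1.
Pile B: G(9) = 1.
Combined Grundy value = 1 ⊕ 1 = 0.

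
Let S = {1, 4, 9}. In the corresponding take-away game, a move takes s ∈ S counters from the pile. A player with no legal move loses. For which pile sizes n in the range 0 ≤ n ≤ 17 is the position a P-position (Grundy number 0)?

0, 2, 5, 7, 10, 12, 15, 17

G(0) = 0
G(1) = mex{0} = 1
G(2) = mex{1} = 0
G(3) = mex{0} = 1
G(4) = mex{1,0} = 2
G(5) = mex{2,1} = 0
G(6) = mex{0,0} = 1
G(7) = mex{1,1} = 0
G(8) = mex{0,2} = 1
G(9) = mex{1,0,0} = 2
G(10) = mex{2,1,1} = 0
G(11) = mex{0,0,0} = 1
G(12) = mex{1,1,1} = 0
G(13) = mex{0,2,2} = 1
G(14) = mex{1,0,0} = 2
G(15) = mex{2,1,1} = 0
G(16) = mex{0,0,0} = 1
G(17) = mex{1,1,1} = 0
P-positions are exactly the n with G(n) = 0.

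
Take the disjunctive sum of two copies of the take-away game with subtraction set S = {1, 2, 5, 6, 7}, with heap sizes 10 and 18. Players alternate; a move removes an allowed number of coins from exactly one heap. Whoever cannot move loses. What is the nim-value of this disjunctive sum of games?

All heaps use S = {1, 2, 5, 6, 7}:
n :  0  1  2  3  4  5  6  7  8  9 10 11 12 13 14 15 16 17 18
G :  0  1  2  0  1  2  3  4  5  3  4  0  1  2  0  1  2  3  4
Heap A: G(10) = 4.
Heap B: G(18) = 4.
Combined Grundy value = 4 ⊕ 4 = 0.

0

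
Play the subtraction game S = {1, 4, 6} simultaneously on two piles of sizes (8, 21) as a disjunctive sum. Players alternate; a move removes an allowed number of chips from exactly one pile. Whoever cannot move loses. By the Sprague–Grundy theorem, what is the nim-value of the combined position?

All piles use S = {1, 4, 6}:
G(0) = 0
G(1) = mex{0} = 1
G(2) = mex{1} = 0
G(3) = mex{0} = 1
G(4) = mex{1,0} = 2
G(5) = mex{2,1} = 0
G(6) = mex{0,0,0} = 1
G(7) = mex{1,1,1} = 0
G(8) = mex{0,2,0} = 1
G(9) = mex{1,0,1} = 2
G(10) = mex{2,1,2} = 0
G(11) = mex{0,0,0} = 1
G(12) = mex{1,1,1} = 0
G(13) = mex{0,2,0} = 1
G(14) = mex{1,0,1} = 2
G(15) = mex{2,1,2} = 0
G(16) = mex{0,0,0} = 1
G(17) = mex{1,1,1} = 0
G(18) = mex{0,2,0} = 1
G(19) = mex{1,0,1} = 2
G(20) = mex{2,1,2} = 0
G(21) = mex{0,0,0} = 1
Pile A: G(8) = 1.
Pile B: G(21) = 1.
Combined Grundy value = 1 ⊕ 1 = 0.

0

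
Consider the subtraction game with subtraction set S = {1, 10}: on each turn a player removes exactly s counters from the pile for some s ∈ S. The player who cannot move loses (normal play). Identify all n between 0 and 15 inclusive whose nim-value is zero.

0, 2, 4, 6, 8, 11, 13, 15

n :  0  1  2  3  4  5  6  7  8  9 10 11 12 13 14 15
G :  0  1  0  1  0  1  0  1  0  1  2  0  1  0  1  0
P-positions are exactly the n with G(n) = 0.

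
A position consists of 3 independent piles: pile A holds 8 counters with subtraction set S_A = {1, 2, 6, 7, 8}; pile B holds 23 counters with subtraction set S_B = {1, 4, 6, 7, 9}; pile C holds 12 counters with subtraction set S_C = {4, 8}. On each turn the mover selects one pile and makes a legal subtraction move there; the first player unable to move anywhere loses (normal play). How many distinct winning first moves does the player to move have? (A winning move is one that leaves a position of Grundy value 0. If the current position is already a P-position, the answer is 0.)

Pile A, S = {1, 2, 6, 7, 8}:
G(0) = 0
G(1) = mex{0} = 1
G(2) = mex{1,0} = 2
G(3) = mex{2,1} = 0
G(4) = mex{0,2} = 1
G(5) = mex{1,0} = 2
G(6) = mex{2,1,0} = 3
G(7) = mex{3,2,1,0} = 4
G(8) = mex{4,3,2,1,0} = 5
G_A(8) = 5.
Pile B, S = {1, 4, 6, 7, 9}:
n :  0  1  2  3  4  5  6  7  8  9 10 11 12 13 14 15 16 17 18 19 20 21 22 23
G :  0  1  0  1  2  0  1  2  3  2  0  1  2  0  1  0  1  2  0  1  2  3  2  0
G_B(23) = 0.
Pile C, S = {4, 8}:
n :  0  1  2  3  4  5  6  7  8  9 10 11 12
G :  0  0  0  0  1  1  1  1  2  2  2  2  0
G_C(12) = 0.
Combined Grundy value = 5 ⊕ 0 ⊕ 0 = 5.
A winning move leaves total XOR = 0, i.e. changes one component's Grundy value g to g ⊕ X where X is the current total.
Pile A: need g' = 5⊕5 = 0. Options: 8−1→G=4, 8−2→G=3, 8−6→G=2, 8−7→G=1, 8−8→G=0. Hits: 1.
Pile B: need g' = 0⊕5 = 5. Options: 23−1→G=2, 23−4→G=1, 23−6→G=2, 23−7→G=1, 23−9→G=1. Hits: 0.
Pile C: need g' = 0⊕5 = 5. Options: 12−4→G=2, 12−8→G=1. Hits: 0.

1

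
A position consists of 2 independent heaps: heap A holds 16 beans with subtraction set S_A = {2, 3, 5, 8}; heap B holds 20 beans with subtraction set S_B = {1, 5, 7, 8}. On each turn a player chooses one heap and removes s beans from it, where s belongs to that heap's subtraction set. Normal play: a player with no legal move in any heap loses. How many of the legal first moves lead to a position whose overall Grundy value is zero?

2

Heap A, S = {2, 3, 5, 8}:
n :  0  1  2  3  4  5  6  7  8  9 10 11 12 13 14 15 16
G :  0  0  1  1  2  2  3  0  4  1  3  0  4  1  2  2  3
G_A(16) = 3.
Heap B, S = {1, 5, 7, 8}:
G(0) = 0
G(1) = mex{0} = 1
G(2) = mex{1} = 0
G(3) = mex{0} = 1
G(4) = mex{1} = 0
G(5) = mex{0,0} = 1
G(6) = mex{1,1} = 0
G(7) = mex{0,0,0} = 1
G(8) = mex{1,1,1,0} = 2
G(9) = mex{2,0,0,1} = 3
G(10) = mex{3,1,1,0} = 2
G(11) = mex{2,0,0,1} = 3
G(12) = mex{3,1,1,0} = 2
G(13) = mex{2,2,0,1} = 3
G(14) = mex{3,3,1,0} = 2
G(15) = mex{2,2,2,1} = 0
G(16) = mex{0,3,3,2} = 1
G(17) = mex{1,2,2,3} = 0
G(18) = mex{0,3,3,2} = 1
G(19) = mex{1,2,2,3} = 0
G(20) = mex{0,0,3,2} = 1
G_B(20) = 1.
Combined Grundy value = 3 ⊕ 1 = 2.
A winning move leaves total XOR = 0, i.e. changes one component's Grundy value g to g ⊕ X where X is the current total.
Heap A: need g' = 3⊕2 = 1. Options: 16−2→G=2, 16−3→G=1, 16−5→G=0, 16−8→G=4. Hits: 1.
Heap B: need g' = 1⊕2 = 3. Options: 20−1→G=0, 20−5→G=0, 20−7→G=3, 20−8→G=2. Hits: 1.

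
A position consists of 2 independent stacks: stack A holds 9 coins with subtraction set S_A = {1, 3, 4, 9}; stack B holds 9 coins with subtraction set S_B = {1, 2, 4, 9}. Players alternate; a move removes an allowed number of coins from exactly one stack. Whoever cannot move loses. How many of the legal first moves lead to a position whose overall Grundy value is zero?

Stack A, S = {1, 3, 4, 9}:
G(0) = 0
G(1) = mex{0} = 1
G(2) = mex{1} = 0
G(3) = mex{0,0} = 1
G(4) = mex{1,1,0} = 2
G(5) = mex{2,0,1} = 3
G(6) = mex{3,1,0} = 2
G(7) = mex{2,2,1} = 0
G(8) = mex{0,3,2} = 1
G(9) = mex{1,2,3,0} = 4
G_A(9) = 4.
Stack B, S = {1, 2, 4, 9}:
G(0) = 0
G(1) = mex{0} = 1
G(2) = mex{1,0} = 2
G(3) = mex{2,1} = 0
G(4) = mex{0,2,0} = 1
G(5) = mex{1,0,1} = 2
G(6) = mex{2,1,2} = 0
G(7) = mex{0,2,0} = 1
G(8) = mex{1,0,1} = 2
G(9) = mex{2,1,2,0} = 3
G_B(9) = 3.
Combined Grundy value = 4 ⊕ 3 = 7.
A winning move leaves total XOR = 0, i.e. changes one component's Grundy value g to g ⊕ X where X is the current total.
Stack A: need g' = 4⊕7 = 3. Options: 9−1→G=1, 9−3→G=2, 9−4→G=3, 9−9→G=0. Hits: 1.
Stack B: need g' = 3⊕7 = 4. Options: 9−1→G=2, 9−2→G=1, 9−4→G=2, 9−9→G=0. Hits: 0.

1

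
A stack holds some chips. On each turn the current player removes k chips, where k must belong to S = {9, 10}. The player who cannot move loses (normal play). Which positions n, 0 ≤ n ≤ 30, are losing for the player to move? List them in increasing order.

0, 1, 2, 3, 4, 5, 6, 7, 8, 19, 20, 21, 22, 23, 24, 25, 26, 27

G(0) = 0
G(1) = mex{} = 0
G(2) = mex{} = 0
G(3) = mex{} = 0
G(4) = mex{} = 0
G(5) = mex{} = 0
G(6) = mex{} = 0
G(7) = mex{} = 0
G(8) = mex{} = 0
G(9) = mex{0} = 1
G(10) = mex{0,0} = 1
G(11) = mex{0,0} = 1
G(12) = mex{0,0} = 1
G(13) = mex{0,0} = 1
G(14) = mex{0,0} = 1
G(15) = mex{0,0} = 1
G(16) = mex{0,0} = 1
G(17) = mex{0,0} = 1
G(18) = mex{1,0} = 2
G(19) = mex{1,1} = 0
G(20) = mex{1,1} = 0
G(21) = mex{1,1} = 0
G(22) = mex{1,1} = 0
G(23) = mex{1,1} = 0
G(24) = mex{1,1} = 0
G(25) = mex{1,1} = 0
G(26) = mex{1,1} = 0
G(27) = mex{2,1} = 0
G(28) = mex{0,2} = 1
G(29) = mex{0,0} = 1
G(30) = mex{0,0} = 1
P-positions are exactly the n with G(n) = 0.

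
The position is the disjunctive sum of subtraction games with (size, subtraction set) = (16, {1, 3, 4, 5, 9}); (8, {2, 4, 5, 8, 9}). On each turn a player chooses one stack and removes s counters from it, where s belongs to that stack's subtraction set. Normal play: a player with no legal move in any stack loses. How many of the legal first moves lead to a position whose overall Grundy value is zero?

1

Stack A, S = {1, 3, 4, 5, 9}:
n :  0  1  2  3  4  5  6  7  8  9 10 11 12 13 14 15 16
G :  0  1  0  1  2  3  2  3  0  1  0  1  2  3  2  3  0
G_A(16) = 0.
Stack B, S = {2, 4, 5, 8, 9}:
G(0) = 0
G(1) = mex{} = 0
G(2) = mex{0} = 1
G(3) = mex{0} = 1
G(4) = mex{1,0} = 2
G(5) = mex{1,0,0} = 2
G(6) = mex{2,1,0} = 3
G(7) = mex{2,1,1} = 0
G(8) = mex{3,2,1,0} = 4
G_B(8) = 4.
Combined Grundy value = 0 ⊕ 4 = 4.
A winning move leaves total XOR = 0, i.e. changes one component's Grundy value g to g ⊕ X where X is the current total.
Stack A: need g' = 0⊕4 = 4. Options: 16−1→G=3, 16−3→G=3, 16−4→G=2, 16−5→G=1, 16−9→G=3. Hits: 0.
Stack B: need g' = 4⊕4 = 0. Options: 8−2→G=3, 8−4→G=2, 8−5→G=1, 8−8→G=0. Hits: 1.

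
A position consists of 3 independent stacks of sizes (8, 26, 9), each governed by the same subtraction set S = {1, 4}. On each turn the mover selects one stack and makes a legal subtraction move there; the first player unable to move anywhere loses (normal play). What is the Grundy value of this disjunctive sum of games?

All stacks use S = {1, 4}:
G(0) = 0
G(1) = mex{0} = 1
G(2) = mex{1} = 0
G(3) = mex{0} = 1
G(4) = mex{1,0} = 2
G(5) = mex{2,1} = 0
G(6) = mex{0,0} = 1
G(7) = mex{1,1} = 0
G(8) = mex{0,2} = 1
G(9) = mex{1,0} = 2
G(10) = mex{2,1} = 0
G(11) = mex{0,0} = 1
G(12) = mex{1,1} = 0
G(13) = mex{0,2} = 1
G(14) = mex{1,0} = 2
G(15) = mex{2,1} = 0
G(16) = mex{0,0} = 1
G(17) = mex{1,1} = 0
G(18) = mex{0,2} = 1
G(19) = mex{1,0} = 2
G(20) = mex{2,1} = 0
G(21) = mex{0,0} = 1
G(22) = mex{1,1} = 0
G(23) = mex{0,2} = 1
G(24) = mex{1,0} = 2
G(25) = mex{2,1} = 0
G(26) = mex{0,0} = 1
Stack A: G(8) = 1.
Stack B: G(26) = 1.
Stack C: G(9) = 2.
Combined Grundy value = 1 ⊕ 1 ⊕ 2 = 2.

2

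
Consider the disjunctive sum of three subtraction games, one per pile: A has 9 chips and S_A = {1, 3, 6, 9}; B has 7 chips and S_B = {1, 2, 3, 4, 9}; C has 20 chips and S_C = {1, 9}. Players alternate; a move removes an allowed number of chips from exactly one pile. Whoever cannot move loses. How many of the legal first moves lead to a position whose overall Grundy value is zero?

Pile A, S = {1, 3, 6, 9}:
G(0) = 0
G(1) = mex{0} = 1
G(2) = mex{1} = 0
G(3) = mex{0,0} = 1
G(4) = mex{1,1} = 0
G(5) = mex{0,0} = 1
G(6) = mex{1,1,0} = 2
G(7) = mex{2,0,1} = 3
G(8) = mex{3,1,0} = 2
G(9) = mex{2,2,1,0} = 3
G_A(9) = 3.
Pile B, S = {1, 2, 3, 4, 9}:
n : 0 1 2 3 4 5 6 7
G : 0 1 2 3 4 0 1 2
G_B(7) = 2.
Pile C, S = {1, 9}:
G(0) = 0
G(1) = mex{0} = 1
G(2) = mex{1} = 0
G(3) = mex{0} = 1
G(4) = mex{1} = 0
G(5) = mex{0} = 1
G(6) = mex{1} = 0
G(7) = mex{0} = 1
G(8) = mex{1} = 0
G(9) = mex{0,0} = 1
G(10) = mex{1,1} = 0
G(11) = mex{0,0} = 1
G(12) = mex{1,1} = 0
G(13) = mex{0,0} = 1
G(14) = mex{1,1} = 0
G(15) = mex{0,0} = 1
G(16) = mex{1,1} = 0
G(17) = mex{0,0} = 1
G(18) = mex{1,1} = 0
G(19) = mex{0,0} = 1
G(20) = mex{1,1} = 0
G_C(20) = 0.
Combined Grundy value = 3 ⊕ 2 ⊕ 0 = 1.
A winning move leaves total XOR = 0, i.e. changes one component's Grundy value g to g ⊕ X where X is the current total.
Pile A: need g' = 3⊕1 = 2. Options: 9−1→G=2, 9−3→G=2, 9−6→G=1, 9−9→G=0. Hits: 2.
Pile B: need g' = 2⊕1 = 3. Options: 7−1→G=1, 7−2→G=0, 7−3→G=4, 7−4→G=3. Hits: 1.
Pile C: need g' = 0⊕1 = 1. Options: 20−1→G=1, 20−9→G=1. Hits: 2.

5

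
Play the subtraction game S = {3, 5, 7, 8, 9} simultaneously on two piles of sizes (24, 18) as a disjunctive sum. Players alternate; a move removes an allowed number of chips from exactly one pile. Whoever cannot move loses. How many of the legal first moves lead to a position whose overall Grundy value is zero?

2

All piles use S = {3, 5, 7, 8, 9}:
n :  0  1  2  3  4  5  6  7  8  9 10 11 12 13 14 15 16 17 18 19 20 21 22 23 24
G :  0  0  0  1  1  1  2  2  2  3  3  3  0  0  0  1  1  1  2  2  2  3  3  3  0
Pile A: G(24) = 0.
Pile B: G(18) = 2.
Combined Grundy value = 0 ⊕ 2 = 2.
A winning move leaves total XOR = 0, i.e. changes one component's Grundy value g to g ⊕ X where X is the current total.
Pile A: need g' = 0⊕2 = 2. Options: 24−3→G=3, 24−5→G=2, 24−7→G=1, 24−8→G=1, 24−9→G=1. Hits: 1.
Pile B: need g' = 2⊕2 = 0. Options: 18−3→G=1, 18−5→G=0, 18−7→G=3, 18−8→G=3, 18−9→G=3. Hits: 1.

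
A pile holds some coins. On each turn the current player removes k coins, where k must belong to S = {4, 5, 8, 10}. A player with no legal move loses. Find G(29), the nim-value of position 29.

n :  0  1  2  3  4  5  6  7  8  9 10 11 12 13 14 15 16 17 18 19 20 21 22 23 24 25 26 27 28 29
G :  0  0  0  0  1  1  1  1  2  2  2  2  3  3  0  0  0  0  1  1  1  1  2  2  2  2  3  3  0  0

0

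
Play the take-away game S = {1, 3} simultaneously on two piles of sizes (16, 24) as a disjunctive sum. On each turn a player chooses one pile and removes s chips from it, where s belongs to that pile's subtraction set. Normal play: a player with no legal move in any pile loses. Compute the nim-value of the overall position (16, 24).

All piles use S = {1, 3}:
G(0) = 0
G(1) = mex{0} = 1
G(2) = mex{1} = 0
G(3) = mex{0,0} = 1
G(4) = mex{1,1} = 0
G(5) = mex{0,0} = 1
G(6) = mex{1,1} = 0
G(7) = mex{0,0} = 1
G(8) = mex{1,1} = 0
G(9) = mex{0,0} = 1
G(10) = mex{1,1} = 0
G(11) = mex{0,0} = 1
G(12) = mex{1,1} = 0
G(13) = mex{0,0} = 1
G(14) = mex{1,1} = 0
G(15) = mex{0,0} = 1
G(16) = mex{1,1} = 0
G(17) = mex{0,0} = 1
G(18) = mex{1,1} = 0
G(19) = mex{0,0} = 1
G(20) = mex{1,1} = 0
G(21) = mex{0,0} = 1
G(22) = mex{1,1} = 0
G(23) = mex{0,0} = 1
G(24) = mex{1,1} = 0
Pile A: G(16) = 0.
Pile B: G(24) = 0.
Combined Grundy value = 0 ⊕ 0 = 0.

0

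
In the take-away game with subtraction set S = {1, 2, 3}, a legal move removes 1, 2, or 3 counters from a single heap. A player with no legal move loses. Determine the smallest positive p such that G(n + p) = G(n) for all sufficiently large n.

n :  0  1  2  3  4  5  6  7  8  9 10 11 12 13 14
G :  0  1  2  3  0  1  2  3  0  1  2  3  0  1  2
G(n+4) = G(n) holds for n = 0,…,2 (a full window of length max(S) = 3), so the sequence is purely periodic with period 4.

4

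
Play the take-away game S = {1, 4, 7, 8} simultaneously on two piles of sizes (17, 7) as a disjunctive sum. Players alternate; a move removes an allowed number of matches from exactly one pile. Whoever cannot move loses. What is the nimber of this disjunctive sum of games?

All piles use S = {1, 4, 7, 8}:
n :  0  1  2  3  4  5  6  7  8  9 10 11 12 13 14 15 16 17
G :  0  1  0  1  2  0  1  2  3  2  3  0  1  3  0  1  0  1
Pile A: G(17) = 1.
Pile B: G(7) = 2.
Combined Grundy value = 1 ⊕ 2 = 3.

3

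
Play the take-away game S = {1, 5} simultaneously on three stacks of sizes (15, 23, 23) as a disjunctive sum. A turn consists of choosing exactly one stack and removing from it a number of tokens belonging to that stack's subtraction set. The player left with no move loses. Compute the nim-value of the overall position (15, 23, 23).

All stacks use S = {1, 5}:
G(0) = 0
G(1) = mex{0} = 1
G(2) = mex{1} = 0
G(3) = mex{0} = 1
G(4) = mex{1} = 0
G(5) = mex{0,0} = 1
G(6) = mex{1,1} = 0
G(7) = mex{0,0} = 1
G(8) = mex{1,1} = 0
G(9) = mex{0,0} = 1
G(10) = mex{1,1} = 0
G(11) = mex{0,0} = 1
G(12) = mex{1,1} = 0
G(13) = mex{0,0} = 1
G(14) = mex{1,1} = 0
G(15) = mex{0,0} = 1
G(16) = mex{1,1} = 0
G(17) = mex{0,0} = 1
G(18) = mex{1,1} = 0
G(19) = mex{0,0} = 1
G(20) = mex{1,1} = 0
G(21) = mex{0,0} = 1
G(22) = mex{1,1} = 0
G(23) = mex{0,0} = 1
Stack A: G(15) = 1.
Stack B: G(23) = 1.
Stack C: G(23) = 1.
Combined Grundy value = 1 ⊕ 1 ⊕ 1 = 1.

1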